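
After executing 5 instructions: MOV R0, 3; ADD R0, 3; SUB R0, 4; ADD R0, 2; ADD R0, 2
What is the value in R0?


Register state trace:
  MOV R0, 3  → R0 = 3
  ADD R0, 3  → R0 = 3 + 3 = 6
  SUB R0, 4  → R0 = 6 - 4 = 2
  ADD R0, 2  → R0 = 2 + 2 = 4
  ADD R0, 2  → R0 = 4 + 2 = 6
Final: R0 = 6

6


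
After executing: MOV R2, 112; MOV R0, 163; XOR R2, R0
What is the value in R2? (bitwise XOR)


Register state trace:
  MOV R2, 112  → R2 = 112 (0b01110000)
  MOV R0, 163  → R0 = 163 (0b10100011)
  XOR R2, R0  → R2 = 112 XOR 163 = 211 (0b11010011)
Final: R2 = 211

211


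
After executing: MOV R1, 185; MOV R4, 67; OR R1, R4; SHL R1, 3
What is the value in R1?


Register state trace:
  MOV R1, 185  → R1 = 185 (0b10111001)
  MOV R4, 67  → R4 = 67 (0b01000011)
  OR R1, R4  → R1 = 185 OR 67 = 251 (0b11111011)
  SHL R1, 3  → R1 = 251 << 3 = 2008
Final: R1 = 2008

2008


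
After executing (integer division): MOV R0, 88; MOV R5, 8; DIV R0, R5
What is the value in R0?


Register state trace:
  MOV R0, 88  → R0 = 88
  MOV R5, 8  → R5 = 8
  DIV R0, R5  → R0 = 88 // 8 = 11
Final: R0 = 11

11


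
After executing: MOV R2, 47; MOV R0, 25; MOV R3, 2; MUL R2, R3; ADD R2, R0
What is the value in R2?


Register state trace:
  MOV R2, 47  → R2 = 47
  MOV R0, 25  → R0 = 25
  MOV R3, 2  → R3 = 2
  MUL R2, R3  → R2 = 47 * 2 = 94
  ADD R2, R0  → R2 = 94 + 25 = 119
Final: R2 = 119

119


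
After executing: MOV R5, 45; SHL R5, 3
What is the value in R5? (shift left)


Register state trace:
  MOV R5, 45  → R5 = 45
  SHL R5, 3  → R5 = 45 << 3 = 45 * 2^3 = 360
Final: R5 = 360

360


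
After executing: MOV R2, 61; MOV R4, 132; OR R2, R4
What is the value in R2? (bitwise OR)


Register state trace:
  MOV R2, 61  → R2 = 61 (0b00111101)
  MOV R4, 132  → R4 = 132 (0b10000100)
  OR R2, R4   → R2 = 61 OR 132 = 189 (0b10111101)
Final: R2 = 189

189


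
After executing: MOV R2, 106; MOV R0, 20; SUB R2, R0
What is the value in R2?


Register state trace:
  MOV R2, 106  → R2 = 106
  MOV R0, 20  → R0 = 20
  SUB R2, R0  → R2 = 106 - 20 = 86
Final: R2 = 86

86


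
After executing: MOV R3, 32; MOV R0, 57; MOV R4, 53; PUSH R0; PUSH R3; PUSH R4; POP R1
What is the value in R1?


Stack trace (top is rightmost):
  MOV R3, 32  → R3 = 32
  MOV R0, 57  → R0 = 57
  MOV R4, 53  → R4 = 53
  PUSH R0  → stack: [57]
  PUSH R3  → stack: [57, 32]
  PUSH R4  → stack: [57, 32, 53]
  POP R1  → R1 = 53, stack: [57, 32]
Final: R1 = 53

53


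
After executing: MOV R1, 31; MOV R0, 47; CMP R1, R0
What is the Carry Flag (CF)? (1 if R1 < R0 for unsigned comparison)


Register state trace:
  MOV R1, 31  → R1 = 31
  MOV R0, 47  → R0 = 47
  CMP R1, R0  → unsigned 31 - 47: borrow occurs
  31 < 47, so CF = 1
CF = 1

1


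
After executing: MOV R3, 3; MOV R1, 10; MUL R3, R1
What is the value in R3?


Register state trace:
  MOV R3, 3  → R3 = 3
  MOV R1, 10  → R1 = 10
  MUL R3, R1  → R3 = 3 * 10 = 30
Final: R3 = 30

30


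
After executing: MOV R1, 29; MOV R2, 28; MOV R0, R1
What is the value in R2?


Register state trace:
  MOV R1, 29  → R1 = 29
  MOV R2, 28  → R2 = 28
  MOV R0, R1  → R0 = 29
Final: R2 = 28

28


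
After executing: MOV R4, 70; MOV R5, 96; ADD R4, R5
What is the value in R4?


Register state trace:
  MOV R4, 70  → R4 = 70
  MOV R5, 96  → R5 = 96
  ADD R4, R5  → R4 = 70 + 96 = 166
Final: R4 = 166

166


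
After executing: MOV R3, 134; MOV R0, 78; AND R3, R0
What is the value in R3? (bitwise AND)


Register state trace:
  MOV R3, 134  → R3 = 134 (0b10000110)
  MOV R0, 78  → R0 = 78 (0b01001110)
  AND R3, R0  → R3 = 134 AND 78 = 6 (0b00000110)
Final: R3 = 6

6


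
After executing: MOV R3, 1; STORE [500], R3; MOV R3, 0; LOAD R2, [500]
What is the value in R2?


Register and memory trace:
  MOV R3, 1  → R3 = 1
  STORE [500], R3  → mem[500] = 1
  MOV R3, 0  → R3 = 0
  LOAD R2, [500]  → R2 = mem[500] = 1
Final: R2 = 1

1


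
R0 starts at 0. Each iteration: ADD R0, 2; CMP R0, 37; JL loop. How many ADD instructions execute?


Loop trace (R0 starts at 0, target 37, step 2):
  ADD #1: R0 = 0 + 2 = 2  → 2 < 37, loop
  ADD #2: R0 = 2 + 2 = 4  → 4 < 37, loop
  ADD #3: R0 = 4 + 2 = 6  → 6 < 37, loop
  ADD #4: R0 = 6 + 2 = 8  → 8 < 37, loop
  ADD #5: R0 = 8 + 2 = 10  → 10 < 37, loop
  ADD #6: R0 = 10 + 2 = 12  → 12 < 37, loop
  ADD #7: R0 = 12 + 2 = 14  → 14 < 37, loop
  ADD #8: R0 = 14 + 2 = 16  → 16 < 37, loop
  ADD #9: R0 = 16 + 2 = 18  → 18 < 37, loop
  ADD #10: R0 = 18 + 2 = 20  → 20 < 37, loop
  ADD #11: R0 = 20 + 2 = 22  → 22 < 37, loop
  ADD #12: R0 = 22 + 2 = 24  → 24 < 37, loop
  ADD #13: R0 = 24 + 2 = 26  → 26 < 37, loop
  ADD #14: R0 = 26 + 2 = 28  → 28 < 37, loop
  ADD #15: R0 = 28 + 2 = 30  → 30 < 37, loop
  ADD #16: R0 = 30 + 2 = 32  → 32 < 37, loop
  ADD #17: R0 = 32 + 2 = 34  → 34 < 37, loop
  ADD #18: R0 = 34 + 2 = 36  → 36 < 37, loop
  ADD #19: R0 = 36 + 2 = 38  → 38 >= 37, exit
Total ADD instructions: 19

19


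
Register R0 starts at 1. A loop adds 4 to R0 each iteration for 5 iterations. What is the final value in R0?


Starting value: R0 = 1
  Iter 1: R0 = 1 + 4 = 5
  Iter 2: R0 = 5 + 4 = 9
  Iter 3: R0 = 9 + 4 = 13
  Iter 4: R0 = 13 + 4 = 17
  Iter 5: R0 = 17 + 4 = 21
Final: R0 = 21

21


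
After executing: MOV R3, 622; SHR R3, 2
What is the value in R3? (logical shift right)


Register state trace:
  MOV R3, 622  → R3 = 622
  SHR R3, 2  → R3 = 622 >> 2 = 622 // 2^2 = 155
Final: R3 = 155

155


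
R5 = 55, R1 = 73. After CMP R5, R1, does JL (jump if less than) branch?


Trace:
  R5 = 55, R1 = 73
  CMP R5, R1  → compares 55 vs 73
  JL checks: is 55 less than 73?
  55 < 73, so condition is true
Branch taken: Yes

Yes


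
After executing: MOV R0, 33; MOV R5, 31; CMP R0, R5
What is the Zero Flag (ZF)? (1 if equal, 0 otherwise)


Register state trace:
  MOV R0, 33  → R0 = 33
  MOV R5, 31  → R5 = 31
  CMP R0, R5  → computes 33 - 31 = 2
  Result is nonzero, so values are not equal
ZF = 0

0


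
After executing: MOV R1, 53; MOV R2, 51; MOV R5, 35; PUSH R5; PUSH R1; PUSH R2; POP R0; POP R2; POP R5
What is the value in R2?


Stack trace (top is rightmost):
  MOV R1, 53  → R1 = 53
  MOV R2, 51  → R2 = 51
  MOV R5, 35  → R5 = 35
  PUSH R5  → stack: [35]
  PUSH R1  → stack: [35, 53]
  PUSH R2  → stack: [35, 53, 51]
  POP R0  → R0 = 51, stack: [35, 53]
  POP R2  → R2 = 53, stack: [35]
  POP R5  → R5 = 35, stack: []
Final: R2 = 53

53


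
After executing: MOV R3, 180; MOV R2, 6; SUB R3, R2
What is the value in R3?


Register state trace:
  MOV R3, 180  → R3 = 180
  MOV R2, 6  → R2 = 6
  SUB R3, R2  → R3 = 180 - 6 = 174
Final: R3 = 174

174


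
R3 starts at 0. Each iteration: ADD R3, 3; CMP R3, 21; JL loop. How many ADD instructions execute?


Loop trace (R3 starts at 0, target 21, step 3):
  ADD #1: R3 = 0 + 3 = 3  → 3 < 21, loop
  ADD #2: R3 = 3 + 3 = 6  → 6 < 21, loop
  ADD #3: R3 = 6 + 3 = 9  → 9 < 21, loop
  ADD #4: R3 = 9 + 3 = 12  → 12 < 21, loop
  ADD #5: R3 = 12 + 3 = 15  → 15 < 21, loop
  ADD #6: R3 = 15 + 3 = 18  → 18 < 21, loop
  ADD #7: R3 = 18 + 3 = 21  → 21 >= 21, exit
Total ADD instructions: 7

7


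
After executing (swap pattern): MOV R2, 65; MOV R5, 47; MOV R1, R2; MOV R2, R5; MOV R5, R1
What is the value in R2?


Register state trace (swap pattern):
  MOV R2, 65  → R2 = 65
  MOV R5, 47  → R5 = 47
  MOV R1, R2  → R1 = 65  (save R2)
  MOV R2, R5  → R2 = 47  (R2 gets R5's value)
  MOV R5, R1  → R5 = 65  (R5 gets saved value)
Final: R2 = 47

47


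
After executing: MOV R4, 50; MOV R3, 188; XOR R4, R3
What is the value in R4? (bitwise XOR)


Register state trace:
  MOV R4, 50  → R4 = 50 (0b00110010)
  MOV R3, 188  → R3 = 188 (0b10111100)
  XOR R4, R3  → R4 = 50 XOR 188 = 142 (0b10001110)
Final: R4 = 142

142


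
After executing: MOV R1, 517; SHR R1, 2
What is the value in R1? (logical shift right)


Register state trace:
  MOV R1, 517  → R1 = 517
  SHR R1, 2  → R1 = 517 >> 2 = 517 // 2^2 = 129
Final: R1 = 129

129


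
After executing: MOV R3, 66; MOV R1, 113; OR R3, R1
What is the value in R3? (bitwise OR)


Register state trace:
  MOV R3, 66  → R3 = 66 (0b01000010)
  MOV R1, 113  → R1 = 113 (0b01110001)
  OR R3, R1   → R3 = 66 OR 113 = 115 (0b01110011)
Final: R3 = 115

115


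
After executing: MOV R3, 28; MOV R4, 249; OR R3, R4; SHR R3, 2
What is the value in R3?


Register state trace:
  MOV R3, 28  → R3 = 28 (0b00011100)
  MOV R4, 249  → R4 = 249 (0b11111001)
  OR R3, R4  → R3 = 28 OR 249 = 253 (0b11111101)
  SHR R3, 2  → R3 = 253 >> 2 = 63
Final: R3 = 63

63


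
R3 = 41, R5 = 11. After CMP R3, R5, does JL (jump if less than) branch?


Trace:
  R3 = 41, R5 = 11
  CMP R3, R5  → compares 41 vs 11
  JL checks: is 41 less than 11?
  41 > 11, so condition is false
Branch taken: No

No


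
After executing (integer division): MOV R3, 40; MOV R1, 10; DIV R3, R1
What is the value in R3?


Register state trace:
  MOV R3, 40  → R3 = 40
  MOV R1, 10  → R1 = 10
  DIV R3, R1  → R3 = 40 // 10 = 4
Final: R3 = 4

4


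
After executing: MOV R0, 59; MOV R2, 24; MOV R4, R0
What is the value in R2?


Register state trace:
  MOV R0, 59  → R0 = 59
  MOV R2, 24  → R2 = 24
  MOV R4, R0  → R4 = 59
Final: R2 = 24

24


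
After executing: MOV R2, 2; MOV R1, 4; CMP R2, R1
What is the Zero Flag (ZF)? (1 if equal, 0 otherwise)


Register state trace:
  MOV R2, 2  → R2 = 2
  MOV R1, 4  → R1 = 4
  CMP R2, R1  → computes 2 - 4 = -2
  Result is nonzero, so values are not equal
ZF = 0

0


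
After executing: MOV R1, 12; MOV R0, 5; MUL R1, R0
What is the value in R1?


Register state trace:
  MOV R1, 12  → R1 = 12
  MOV R0, 5  → R0 = 5
  MUL R1, R0  → R1 = 12 * 5 = 60
Final: R1 = 60

60


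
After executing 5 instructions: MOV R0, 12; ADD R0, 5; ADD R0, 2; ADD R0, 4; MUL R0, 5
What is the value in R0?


Register state trace:
  MOV R0, 12  → R0 = 12
  ADD R0, 5  → R0 = 12 + 5 = 17
  ADD R0, 2  → R0 = 17 + 2 = 19
  ADD R0, 4  → R0 = 19 + 4 = 23
  MUL R0, 5  → R0 = 23 * 5 = 115
Final: R0 = 115

115


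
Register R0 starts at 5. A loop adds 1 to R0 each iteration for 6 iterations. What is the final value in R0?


Starting value: R0 = 5
  Iter 1: R0 = 5 + 1 = 6
  Iter 2: R0 = 6 + 1 = 7
  Iter 3: R0 = 7 + 1 = 8
  Iter 4: R0 = 8 + 1 = 9
  Iter 5: R0 = 9 + 1 = 10
  Iter 6: R0 = 10 + 1 = 11
Final: R0 = 11

11


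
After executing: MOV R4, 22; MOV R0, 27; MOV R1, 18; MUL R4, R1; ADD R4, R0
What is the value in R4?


Register state trace:
  MOV R4, 22  → R4 = 22
  MOV R0, 27  → R0 = 27
  MOV R1, 18  → R1 = 18
  MUL R4, R1  → R4 = 22 * 18 = 396
  ADD R4, R0  → R4 = 396 + 27 = 423
Final: R4 = 423

423


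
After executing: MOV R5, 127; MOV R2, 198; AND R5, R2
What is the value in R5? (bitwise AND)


Register state trace:
  MOV R5, 127  → R5 = 127 (0b01111111)
  MOV R2, 198  → R2 = 198 (0b11000110)
  AND R5, R2  → R5 = 127 AND 198 = 70 (0b01000110)
Final: R5 = 70

70


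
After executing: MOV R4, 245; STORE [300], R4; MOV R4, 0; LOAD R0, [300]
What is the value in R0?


Register and memory trace:
  MOV R4, 245  → R4 = 245
  STORE [300], R4  → mem[300] = 245
  MOV R4, 0  → R4 = 0
  LOAD R0, [300]  → R0 = mem[300] = 245
Final: R0 = 245

245


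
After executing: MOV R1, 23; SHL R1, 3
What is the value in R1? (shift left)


Register state trace:
  MOV R1, 23  → R1 = 23
  SHL R1, 3  → R1 = 23 << 3 = 23 * 2^3 = 184
Final: R1 = 184

184


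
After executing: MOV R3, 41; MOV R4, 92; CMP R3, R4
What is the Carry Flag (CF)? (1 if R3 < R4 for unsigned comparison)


Register state trace:
  MOV R3, 41  → R3 = 41
  MOV R4, 92  → R4 = 92
  CMP R3, R4  → unsigned 41 - 92: borrow occurs
  41 < 92, so CF = 1
CF = 1

1


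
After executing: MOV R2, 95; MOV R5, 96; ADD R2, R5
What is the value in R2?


Register state trace:
  MOV R2, 95  → R2 = 95
  MOV R5, 96  → R5 = 96
  ADD R2, R5  → R2 = 95 + 96 = 191
Final: R2 = 191

191


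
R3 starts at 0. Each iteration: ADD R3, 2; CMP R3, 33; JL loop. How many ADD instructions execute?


Loop trace (R3 starts at 0, target 33, step 2):
  ADD #1: R3 = 0 + 2 = 2  → 2 < 33, loop
  ADD #2: R3 = 2 + 2 = 4  → 4 < 33, loop
  ADD #3: R3 = 4 + 2 = 6  → 6 < 33, loop
  ADD #4: R3 = 6 + 2 = 8  → 8 < 33, loop
  ADD #5: R3 = 8 + 2 = 10  → 10 < 33, loop
  ADD #6: R3 = 10 + 2 = 12  → 12 < 33, loop
  ADD #7: R3 = 12 + 2 = 14  → 14 < 33, loop
  ADD #8: R3 = 14 + 2 = 16  → 16 < 33, loop
  ADD #9: R3 = 16 + 2 = 18  → 18 < 33, loop
  ADD #10: R3 = 18 + 2 = 20  → 20 < 33, loop
  ADD #11: R3 = 20 + 2 = 22  → 22 < 33, loop
  ADD #12: R3 = 22 + 2 = 24  → 24 < 33, loop
  ADD #13: R3 = 24 + 2 = 26  → 26 < 33, loop
  ADD #14: R3 = 26 + 2 = 28  → 28 < 33, loop
  ADD #15: R3 = 28 + 2 = 30  → 30 < 33, loop
  ADD #16: R3 = 30 + 2 = 32  → 32 < 33, loop
  ADD #17: R3 = 32 + 2 = 34  → 34 >= 33, exit
Total ADD instructions: 17

17


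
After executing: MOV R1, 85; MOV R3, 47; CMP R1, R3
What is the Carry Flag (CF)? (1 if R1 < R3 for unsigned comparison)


Register state trace:
  MOV R1, 85  → R1 = 85
  MOV R3, 47  → R3 = 47
  CMP R1, R3  → unsigned 85 - 47: no borrow
  85 >= 47, so CF = 0
CF = 0

0


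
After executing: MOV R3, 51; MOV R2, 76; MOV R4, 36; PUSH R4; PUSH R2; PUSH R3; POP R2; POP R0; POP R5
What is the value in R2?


Stack trace (top is rightmost):
  MOV R3, 51  → R3 = 51
  MOV R2, 76  → R2 = 76
  MOV R4, 36  → R4 = 36
  PUSH R4  → stack: [36]
  PUSH R2  → stack: [36, 76]
  PUSH R3  → stack: [36, 76, 51]
  POP R2  → R2 = 51, stack: [36, 76]
  POP R0  → R0 = 76, stack: [36]
  POP R5  → R5 = 36, stack: []
Final: R2 = 51

51


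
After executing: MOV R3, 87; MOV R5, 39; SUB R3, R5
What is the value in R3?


Register state trace:
  MOV R3, 87  → R3 = 87
  MOV R5, 39  → R5 = 39
  SUB R3, R5  → R3 = 87 - 39 = 48
Final: R3 = 48

48


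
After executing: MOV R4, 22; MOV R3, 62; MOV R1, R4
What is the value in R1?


Register state trace:
  MOV R4, 22  → R4 = 22
  MOV R3, 62  → R3 = 62
  MOV R1, R4  → R1 = 22
Final: R1 = 22

22


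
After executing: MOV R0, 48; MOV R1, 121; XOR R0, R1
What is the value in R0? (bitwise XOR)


Register state trace:
  MOV R0, 48  → R0 = 48 (0b00110000)
  MOV R1, 121  → R1 = 121 (0b01111001)
  XOR R0, R1  → R0 = 48 XOR 121 = 73 (0b01001001)
Final: R0 = 73

73


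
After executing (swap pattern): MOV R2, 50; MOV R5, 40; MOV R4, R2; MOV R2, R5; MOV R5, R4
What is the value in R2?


Register state trace (swap pattern):
  MOV R2, 50  → R2 = 50
  MOV R5, 40  → R5 = 40
  MOV R4, R2  → R4 = 50  (save R2)
  MOV R2, R5  → R2 = 40  (R2 gets R5's value)
  MOV R5, R4  → R5 = 50  (R5 gets saved value)
Final: R2 = 40

40


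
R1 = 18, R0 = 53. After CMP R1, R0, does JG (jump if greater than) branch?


Trace:
  R1 = 18, R0 = 53
  CMP R1, R0  → compares 18 vs 53
  JG checks: is 18 greater than 53?
  18 < 53, so condition is false
Branch taken: No

No


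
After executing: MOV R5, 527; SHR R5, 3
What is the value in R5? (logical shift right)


Register state trace:
  MOV R5, 527  → R5 = 527
  SHR R5, 3  → R5 = 527 >> 3 = 527 // 2^3 = 65
Final: R5 = 65

65


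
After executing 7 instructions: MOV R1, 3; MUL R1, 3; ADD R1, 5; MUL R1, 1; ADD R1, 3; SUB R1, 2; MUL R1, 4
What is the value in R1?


Register state trace:
  MOV R1, 3  → R1 = 3
  MUL R1, 3  → R1 = 3 * 3 = 9
  ADD R1, 5  → R1 = 9 + 5 = 14
  MUL R1, 1  → R1 = 14 * 1 = 14
  ADD R1, 3  → R1 = 14 + 3 = 17
  SUB R1, 2  → R1 = 17 - 2 = 15
  MUL R1, 4  → R1 = 15 * 4 = 60
Final: R1 = 60

60


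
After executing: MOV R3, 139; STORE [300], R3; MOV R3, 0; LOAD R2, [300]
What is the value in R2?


Register and memory trace:
  MOV R3, 139  → R3 = 139
  STORE [300], R3  → mem[300] = 139
  MOV R3, 0  → R3 = 0
  LOAD R2, [300]  → R2 = mem[300] = 139
Final: R2 = 139

139


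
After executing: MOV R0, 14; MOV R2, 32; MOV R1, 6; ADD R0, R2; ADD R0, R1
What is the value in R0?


Register state trace:
  MOV R0, 14  → R0 = 14
  MOV R2, 32  → R2 = 32
  MOV R1, 6  → R1 = 6
  ADD R0, R2  → R0 = 14 + 32 = 46
  ADD R0, R1  → R0 = 46 + 6 = 52
Final: R0 = 52

52


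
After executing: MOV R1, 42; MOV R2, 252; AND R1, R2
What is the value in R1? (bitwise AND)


Register state trace:
  MOV R1, 42  → R1 = 42 (0b00101010)
  MOV R2, 252  → R2 = 252 (0b11111100)
  AND R1, R2  → R1 = 42 AND 252 = 40 (0b00101000)
Final: R1 = 40

40


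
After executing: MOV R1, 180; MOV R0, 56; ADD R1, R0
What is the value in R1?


Register state trace:
  MOV R1, 180  → R1 = 180
  MOV R0, 56  → R0 = 56
  ADD R1, R0  → R1 = 180 + 56 = 236
Final: R1 = 236

236


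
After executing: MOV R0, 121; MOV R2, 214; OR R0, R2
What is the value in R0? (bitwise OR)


Register state trace:
  MOV R0, 121  → R0 = 121 (0b01111001)
  MOV R2, 214  → R2 = 214 (0b11010110)
  OR R0, R2   → R0 = 121 OR 214 = 255 (0b11111111)
Final: R0 = 255

255


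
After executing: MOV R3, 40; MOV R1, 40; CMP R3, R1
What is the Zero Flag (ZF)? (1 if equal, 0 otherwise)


Register state trace:
  MOV R3, 40  → R3 = 40
  MOV R1, 40  → R1 = 40
  CMP R3, R1  → computes 40 - 40 = 0
  Result is zero, so values are equal
ZF = 1

1


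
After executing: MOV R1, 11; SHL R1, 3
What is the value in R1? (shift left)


Register state trace:
  MOV R1, 11  → R1 = 11
  SHL R1, 3  → R1 = 11 << 3 = 11 * 2^3 = 88
Final: R1 = 88

88


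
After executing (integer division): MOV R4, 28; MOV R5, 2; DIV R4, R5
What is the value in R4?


Register state trace:
  MOV R4, 28  → R4 = 28
  MOV R5, 2  → R5 = 2
  DIV R4, R5  → R4 = 28 // 2 = 14
Final: R4 = 14

14


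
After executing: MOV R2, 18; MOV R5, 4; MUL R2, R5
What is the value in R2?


Register state trace:
  MOV R2, 18  → R2 = 18
  MOV R5, 4  → R5 = 4
  MUL R2, R5  → R2 = 18 * 4 = 72
Final: R2 = 72

72


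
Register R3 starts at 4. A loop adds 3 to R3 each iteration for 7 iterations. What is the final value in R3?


Starting value: R3 = 4
  Iter 1: R3 = 4 + 3 = 7
  Iter 2: R3 = 7 + 3 = 10
  Iter 3: R3 = 10 + 3 = 13
  Iter 4: R3 = 13 + 3 = 16
  Iter 5: R3 = 16 + 3 = 19
  Iter 6: R3 = 19 + 3 = 22
  Iter 7: R3 = 22 + 3 = 25
Final: R3 = 25

25


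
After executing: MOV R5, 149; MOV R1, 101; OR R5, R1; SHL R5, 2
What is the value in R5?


Register state trace:
  MOV R5, 149  → R5 = 149 (0b10010101)
  MOV R1, 101  → R1 = 101 (0b01100101)
  OR R5, R1  → R5 = 149 OR 101 = 245 (0b11110101)
  SHL R5, 2  → R5 = 245 << 2 = 980
Final: R5 = 980

980


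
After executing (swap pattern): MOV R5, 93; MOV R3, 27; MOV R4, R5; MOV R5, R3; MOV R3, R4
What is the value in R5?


Register state trace (swap pattern):
  MOV R5, 93  → R5 = 93
  MOV R3, 27  → R3 = 27
  MOV R4, R5  → R4 = 93  (save R5)
  MOV R5, R3  → R5 = 27  (R5 gets R3's value)
  MOV R3, R4  → R3 = 93  (R3 gets saved value)
Final: R5 = 27

27


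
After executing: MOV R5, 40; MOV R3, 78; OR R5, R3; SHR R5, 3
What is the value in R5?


Register state trace:
  MOV R5, 40  → R5 = 40 (0b00101000)
  MOV R3, 78  → R3 = 78 (0b01001110)
  OR R5, R3  → R5 = 40 OR 78 = 110 (0b01101110)
  SHR R5, 3  → R5 = 110 >> 3 = 13
Final: R5 = 13

13


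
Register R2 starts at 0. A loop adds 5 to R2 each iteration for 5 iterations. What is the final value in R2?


Starting value: R2 = 0
  Iter 1: R2 = 0 + 5 = 5
  Iter 2: R2 = 5 + 5 = 10
  Iter 3: R2 = 10 + 5 = 15
  Iter 4: R2 = 15 + 5 = 20
  Iter 5: R2 = 20 + 5 = 25
Final: R2 = 25

25


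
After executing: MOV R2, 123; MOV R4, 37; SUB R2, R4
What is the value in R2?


Register state trace:
  MOV R2, 123  → R2 = 123
  MOV R4, 37  → R4 = 37
  SUB R2, R4  → R2 = 123 - 37 = 86
Final: R2 = 86

86


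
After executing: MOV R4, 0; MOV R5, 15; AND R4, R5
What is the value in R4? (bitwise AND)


Register state trace:
  MOV R4, 0  → R4 = 0 (0b00000000)
  MOV R5, 15  → R5 = 15 (0b00001111)
  AND R4, R5  → R4 = 0 AND 15 = 0 (0b00000000)
Final: R4 = 0

0


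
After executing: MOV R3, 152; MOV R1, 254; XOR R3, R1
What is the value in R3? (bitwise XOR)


Register state trace:
  MOV R3, 152  → R3 = 152 (0b10011000)
  MOV R1, 254  → R1 = 254 (0b11111110)
  XOR R3, R1  → R3 = 152 XOR 254 = 102 (0b01100110)
Final: R3 = 102

102


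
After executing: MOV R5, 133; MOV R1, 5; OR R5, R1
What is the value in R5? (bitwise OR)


Register state trace:
  MOV R5, 133  → R5 = 133 (0b10000101)
  MOV R1, 5  → R1 = 5 (0b00000101)
  OR R5, R1   → R5 = 133 OR 5 = 133 (0b10000101)
Final: R5 = 133

133


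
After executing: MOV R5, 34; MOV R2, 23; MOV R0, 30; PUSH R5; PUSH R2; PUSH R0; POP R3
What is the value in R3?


Stack trace (top is rightmost):
  MOV R5, 34  → R5 = 34
  MOV R2, 23  → R2 = 23
  MOV R0, 30  → R0 = 30
  PUSH R5  → stack: [34]
  PUSH R2  → stack: [34, 23]
  PUSH R0  → stack: [34, 23, 30]
  POP R3  → R3 = 30, stack: [34, 23]
Final: R3 = 30

30


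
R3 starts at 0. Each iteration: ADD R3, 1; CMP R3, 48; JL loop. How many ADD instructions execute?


Loop trace (R3 starts at 0, target 48, step 1):
  ADD #1: R3 = 0 + 1 = 1  → 1 < 48, loop
  ADD #2: R3 = 1 + 1 = 2  → 2 < 48, loop
  ADD #3: R3 = 2 + 1 = 3  → 3 < 48, loop
  ADD #4: R3 = 3 + 1 = 4  → 4 < 48, loop
  ADD #5: R3 = 4 + 1 = 5  → 5 < 48, loop
  ADD #6: R3 = 5 + 1 = 6  → 6 < 48, loop
  ADD #7: R3 = 6 + 1 = 7  → 7 < 48, loop
  ADD #8: R3 = 7 + 1 = 8  → 8 < 48, loop
  ADD #9: R3 = 8 + 1 = 9  → 9 < 48, loop
  ADD #10: R3 = 9 + 1 = 10  → 10 < 48, loop
  ADD #11: R3 = 10 + 1 = 11  → 11 < 48, loop
  ADD #12: R3 = 11 + 1 = 12  → 12 < 48, loop
  ADD #13: R3 = 12 + 1 = 13  → 13 < 48, loop
  ADD #14: R3 = 13 + 1 = 14  → 14 < 48, loop
  ADD #15: R3 = 14 + 1 = 15  → 15 < 48, loop
  ADD #16: R3 = 15 + 1 = 16  → 16 < 48, loop
  ADD #17: R3 = 16 + 1 = 17  → 17 < 48, loop
  ADD #18: R3 = 17 + 1 = 18  → 18 < 48, loop
  ADD #19: R3 = 18 + 1 = 19  → 19 < 48, loop
  ADD #20: R3 = 19 + 1 = 20  → 20 < 48, loop
  ADD #21: R3 = 20 + 1 = 21  → 21 < 48, loop
  ADD #22: R3 = 21 + 1 = 22  → 22 < 48, loop
  ADD #23: R3 = 22 + 1 = 23  → 23 < 48, loop
  ADD #24: R3 = 23 + 1 = 24  → 24 < 48, loop
  ADD #25: R3 = 24 + 1 = 25  → 25 < 48, loop
  ADD #26: R3 = 25 + 1 = 26  → 26 < 48, loop
  ADD #27: R3 = 26 + 1 = 27  → 27 < 48, loop
  ADD #28: R3 = 27 + 1 = 28  → 28 < 48, loop
  ADD #29: R3 = 28 + 1 = 29  → 29 < 48, loop
  ADD #30: R3 = 29 + 1 = 30  → 30 < 48, loop
  ADD #31: R3 = 30 + 1 = 31  → 31 < 48, loop
  ADD #32: R3 = 31 + 1 = 32  → 32 < 48, loop
  ADD #33: R3 = 32 + 1 = 33  → 33 < 48, loop
  ADD #34: R3 = 33 + 1 = 34  → 34 < 48, loop
  ADD #35: R3 = 34 + 1 = 35  → 35 < 48, loop
  ADD #36: R3 = 35 + 1 = 36  → 36 < 48, loop
  ADD #37: R3 = 36 + 1 = 37  → 37 < 48, loop
  ADD #38: R3 = 37 + 1 = 38  → 38 < 48, loop
  ADD #39: R3 = 38 + 1 = 39  → 39 < 48, loop
  ADD #40: R3 = 39 + 1 = 40  → 40 < 48, loop
  ADD #41: R3 = 40 + 1 = 41  → 41 < 48, loop
  ADD #42: R3 = 41 + 1 = 42  → 42 < 48, loop
  ADD #43: R3 = 42 + 1 = 43  → 43 < 48, loop
  ADD #44: R3 = 43 + 1 = 44  → 44 < 48, loop
  ADD #45: R3 = 44 + 1 = 45  → 45 < 48, loop
  ADD #46: R3 = 45 + 1 = 46  → 46 < 48, loop
  ADD #47: R3 = 46 + 1 = 47  → 47 < 48, loop
  ADD #48: R3 = 47 + 1 = 48  → 48 >= 48, exit
Total ADD instructions: 48

48


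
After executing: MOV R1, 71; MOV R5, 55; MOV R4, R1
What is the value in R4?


Register state trace:
  MOV R1, 71  → R1 = 71
  MOV R5, 55  → R5 = 55
  MOV R4, R1  → R4 = 71
Final: R4 = 71

71


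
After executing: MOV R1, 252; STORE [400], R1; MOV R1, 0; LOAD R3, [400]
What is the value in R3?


Register and memory trace:
  MOV R1, 252  → R1 = 252
  STORE [400], R1  → mem[400] = 252
  MOV R1, 0  → R1 = 0
  LOAD R3, [400]  → R3 = mem[400] = 252
Final: R3 = 252

252


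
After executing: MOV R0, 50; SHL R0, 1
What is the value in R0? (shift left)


Register state trace:
  MOV R0, 50  → R0 = 50
  SHL R0, 1  → R0 = 50 << 1 = 50 * 2^1 = 100
Final: R0 = 100

100


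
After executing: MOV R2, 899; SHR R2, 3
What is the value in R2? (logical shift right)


Register state trace:
  MOV R2, 899  → R2 = 899
  SHR R2, 3  → R2 = 899 >> 3 = 899 // 2^3 = 112
Final: R2 = 112

112


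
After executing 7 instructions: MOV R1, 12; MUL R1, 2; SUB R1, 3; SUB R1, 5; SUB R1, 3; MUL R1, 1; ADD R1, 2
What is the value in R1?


Register state trace:
  MOV R1, 12  → R1 = 12
  MUL R1, 2  → R1 = 12 * 2 = 24
  SUB R1, 3  → R1 = 24 - 3 = 21
  SUB R1, 5  → R1 = 21 - 5 = 16
  SUB R1, 3  → R1 = 16 - 3 = 13
  MUL R1, 1  → R1 = 13 * 1 = 13
  ADD R1, 2  → R1 = 13 + 2 = 15
Final: R1 = 15

15


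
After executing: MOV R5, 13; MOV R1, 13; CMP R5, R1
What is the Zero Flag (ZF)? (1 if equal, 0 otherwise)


Register state trace:
  MOV R5, 13  → R5 = 13
  MOV R1, 13  → R1 = 13
  CMP R5, R1  → computes 13 - 13 = 0
  Result is zero, so values are equal
ZF = 1

1


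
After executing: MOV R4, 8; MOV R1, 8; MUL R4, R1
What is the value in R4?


Register state trace:
  MOV R4, 8  → R4 = 8
  MOV R1, 8  → R1 = 8
  MUL R4, R1  → R4 = 8 * 8 = 64
Final: R4 = 64

64


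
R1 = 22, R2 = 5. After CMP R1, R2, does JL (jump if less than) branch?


Trace:
  R1 = 22, R2 = 5
  CMP R1, R2  → compares 22 vs 5
  JL checks: is 22 less than 5?
  22 > 5, so condition is false
Branch taken: No

No


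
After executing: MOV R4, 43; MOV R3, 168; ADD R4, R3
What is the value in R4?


Register state trace:
  MOV R4, 43  → R4 = 43
  MOV R3, 168  → R3 = 168
  ADD R4, R3  → R4 = 43 + 168 = 211
Final: R4 = 211

211


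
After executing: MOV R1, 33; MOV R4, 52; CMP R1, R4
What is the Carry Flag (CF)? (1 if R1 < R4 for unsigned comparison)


Register state trace:
  MOV R1, 33  → R1 = 33
  MOV R4, 52  → R4 = 52
  CMP R1, R4  → unsigned 33 - 52: borrow occurs
  33 < 52, so CF = 1
CF = 1

1


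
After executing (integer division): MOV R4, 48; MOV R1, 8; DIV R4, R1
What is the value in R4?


Register state trace:
  MOV R4, 48  → R4 = 48
  MOV R1, 8  → R1 = 8
  DIV R4, R1  → R4 = 48 // 8 = 6
Final: R4 = 6

6


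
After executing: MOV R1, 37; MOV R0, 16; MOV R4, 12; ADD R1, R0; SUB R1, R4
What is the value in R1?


Register state trace:
  MOV R1, 37  → R1 = 37
  MOV R0, 16  → R0 = 16
  MOV R4, 12  → R4 = 12
  ADD R1, R0  → R1 = 37 + 16 = 53
  SUB R1, R4  → R1 = 53 - 12 = 41
Final: R1 = 41

41


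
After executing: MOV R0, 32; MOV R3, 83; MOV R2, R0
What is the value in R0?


Register state trace:
  MOV R0, 32  → R0 = 32
  MOV R3, 83  → R3 = 83
  MOV R2, R0  → R2 = 32
Final: R0 = 32

32


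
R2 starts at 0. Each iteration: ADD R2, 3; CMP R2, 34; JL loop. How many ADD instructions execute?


Loop trace (R2 starts at 0, target 34, step 3):
  ADD #1: R2 = 0 + 3 = 3  → 3 < 34, loop
  ADD #2: R2 = 3 + 3 = 6  → 6 < 34, loop
  ADD #3: R2 = 6 + 3 = 9  → 9 < 34, loop
  ADD #4: R2 = 9 + 3 = 12  → 12 < 34, loop
  ADD #5: R2 = 12 + 3 = 15  → 15 < 34, loop
  ADD #6: R2 = 15 + 3 = 18  → 18 < 34, loop
  ADD #7: R2 = 18 + 3 = 21  → 21 < 34, loop
  ADD #8: R2 = 21 + 3 = 24  → 24 < 34, loop
  ADD #9: R2 = 24 + 3 = 27  → 27 < 34, loop
  ADD #10: R2 = 27 + 3 = 30  → 30 < 34, loop
  ADD #11: R2 = 30 + 3 = 33  → 33 < 34, loop
  ADD #12: R2 = 33 + 3 = 36  → 36 >= 34, exit
Total ADD instructions: 12

12


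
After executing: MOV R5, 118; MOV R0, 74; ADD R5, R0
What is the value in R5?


Register state trace:
  MOV R5, 118  → R5 = 118
  MOV R0, 74  → R0 = 74
  ADD R5, R0  → R5 = 118 + 74 = 192
Final: R5 = 192

192


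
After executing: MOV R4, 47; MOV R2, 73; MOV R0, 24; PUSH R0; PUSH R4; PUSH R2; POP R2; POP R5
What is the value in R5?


Stack trace (top is rightmost):
  MOV R4, 47  → R4 = 47
  MOV R2, 73  → R2 = 73
  MOV R0, 24  → R0 = 24
  PUSH R0  → stack: [24]
  PUSH R4  → stack: [24, 47]
  PUSH R2  → stack: [24, 47, 73]
  POP R2  → R2 = 73, stack: [24, 47]
  POP R5  → R5 = 47, stack: [24]
Final: R5 = 47

47


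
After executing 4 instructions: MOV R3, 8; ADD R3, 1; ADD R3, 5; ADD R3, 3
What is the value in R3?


Register state trace:
  MOV R3, 8  → R3 = 8
  ADD R3, 1  → R3 = 8 + 1 = 9
  ADD R3, 5  → R3 = 9 + 5 = 14
  ADD R3, 3  → R3 = 14 + 3 = 17
Final: R3 = 17

17


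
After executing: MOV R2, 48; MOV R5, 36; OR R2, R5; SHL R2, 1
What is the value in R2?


Register state trace:
  MOV R2, 48  → R2 = 48 (0b00110000)
  MOV R5, 36  → R5 = 36 (0b00100100)
  OR R2, R5  → R2 = 48 OR 36 = 52 (0b00110100)
  SHL R2, 1  → R2 = 52 << 1 = 104
Final: R2 = 104

104


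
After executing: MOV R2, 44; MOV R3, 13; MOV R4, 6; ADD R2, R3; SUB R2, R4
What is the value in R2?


Register state trace:
  MOV R2, 44  → R2 = 44
  MOV R3, 13  → R3 = 13
  MOV R4, 6  → R4 = 6
  ADD R2, R3  → R2 = 44 + 13 = 57
  SUB R2, R4  → R2 = 57 - 6 = 51
Final: R2 = 51

51


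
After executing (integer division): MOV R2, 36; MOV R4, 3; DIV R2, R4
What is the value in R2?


Register state trace:
  MOV R2, 36  → R2 = 36
  MOV R4, 3  → R4 = 3
  DIV R2, R4  → R2 = 36 // 3 = 12
Final: R2 = 12

12


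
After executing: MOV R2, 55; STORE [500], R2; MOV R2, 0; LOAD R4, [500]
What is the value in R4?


Register and memory trace:
  MOV R2, 55  → R2 = 55
  STORE [500], R2  → mem[500] = 55
  MOV R2, 0  → R2 = 0
  LOAD R4, [500]  → R4 = mem[500] = 55
Final: R4 = 55

55


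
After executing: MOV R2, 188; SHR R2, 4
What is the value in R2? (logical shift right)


Register state trace:
  MOV R2, 188  → R2 = 188
  SHR R2, 4  → R2 = 188 >> 4 = 188 // 2^4 = 11
Final: R2 = 11

11


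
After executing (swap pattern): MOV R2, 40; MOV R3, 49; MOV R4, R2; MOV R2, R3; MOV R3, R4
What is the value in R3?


Register state trace (swap pattern):
  MOV R2, 40  → R2 = 40
  MOV R3, 49  → R3 = 49
  MOV R4, R2  → R4 = 40  (save R2)
  MOV R2, R3  → R2 = 49  (R2 gets R3's value)
  MOV R3, R4  → R3 = 40  (R3 gets saved value)
Final: R3 = 40

40


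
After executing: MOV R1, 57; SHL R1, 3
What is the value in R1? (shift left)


Register state trace:
  MOV R1, 57  → R1 = 57
  SHL R1, 3  → R1 = 57 << 3 = 57 * 2^3 = 456
Final: R1 = 456

456


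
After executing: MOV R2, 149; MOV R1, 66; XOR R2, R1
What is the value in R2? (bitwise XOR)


Register state trace:
  MOV R2, 149  → R2 = 149 (0b10010101)
  MOV R1, 66  → R1 = 66 (0b01000010)
  XOR R2, R1  → R2 = 149 XOR 66 = 215 (0b11010111)
Final: R2 = 215

215


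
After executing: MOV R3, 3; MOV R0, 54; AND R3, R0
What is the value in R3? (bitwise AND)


Register state trace:
  MOV R3, 3  → R3 = 3 (0b00000011)
  MOV R0, 54  → R0 = 54 (0b00110110)
  AND R3, R0  → R3 = 3 AND 54 = 2 (0b00000010)
Final: R3 = 2

2


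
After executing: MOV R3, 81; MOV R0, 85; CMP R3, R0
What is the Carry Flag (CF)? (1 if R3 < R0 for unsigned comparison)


Register state trace:
  MOV R3, 81  → R3 = 81
  MOV R0, 85  → R0 = 85
  CMP R3, R0  → unsigned 81 - 85: borrow occurs
  81 < 85, so CF = 1
CF = 1

1


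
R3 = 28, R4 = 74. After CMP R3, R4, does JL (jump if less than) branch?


Trace:
  R3 = 28, R4 = 74
  CMP R3, R4  → compares 28 vs 74
  JL checks: is 28 less than 74?
  28 < 74, so condition is true
Branch taken: Yes

Yes


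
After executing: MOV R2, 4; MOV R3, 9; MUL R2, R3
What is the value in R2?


Register state trace:
  MOV R2, 4  → R2 = 4
  MOV R3, 9  → R3 = 9
  MUL R2, R3  → R2 = 4 * 9 = 36
Final: R2 = 36

36


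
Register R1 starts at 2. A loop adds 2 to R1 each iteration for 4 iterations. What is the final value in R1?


Starting value: R1 = 2
  Iter 1: R1 = 2 + 2 = 4
  Iter 2: R1 = 4 + 2 = 6
  Iter 3: R1 = 6 + 2 = 8
  Iter 4: R1 = 8 + 2 = 10
Final: R1 = 10

10


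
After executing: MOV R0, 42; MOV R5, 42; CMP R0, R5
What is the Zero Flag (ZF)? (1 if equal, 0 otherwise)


Register state trace:
  MOV R0, 42  → R0 = 42
  MOV R5, 42  → R5 = 42
  CMP R0, R5  → computes 42 - 42 = 0
  Result is zero, so values are equal
ZF = 1

1


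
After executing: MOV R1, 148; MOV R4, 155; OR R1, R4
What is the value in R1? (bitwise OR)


Register state trace:
  MOV R1, 148  → R1 = 148 (0b10010100)
  MOV R4, 155  → R4 = 155 (0b10011011)
  OR R1, R4   → R1 = 148 OR 155 = 159 (0b10011111)
Final: R1 = 159

159


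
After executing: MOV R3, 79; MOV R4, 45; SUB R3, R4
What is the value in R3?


Register state trace:
  MOV R3, 79  → R3 = 79
  MOV R4, 45  → R4 = 45
  SUB R3, R4  → R3 = 79 - 45 = 34
Final: R3 = 34

34


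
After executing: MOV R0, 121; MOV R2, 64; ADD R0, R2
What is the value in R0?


Register state trace:
  MOV R0, 121  → R0 = 121
  MOV R2, 64  → R2 = 64
  ADD R0, R2  → R0 = 121 + 64 = 185
Final: R0 = 185

185


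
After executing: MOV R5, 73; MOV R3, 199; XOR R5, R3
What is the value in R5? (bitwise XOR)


Register state trace:
  MOV R5, 73  → R5 = 73 (0b01001001)
  MOV R3, 199  → R3 = 199 (0b11000111)
  XOR R5, R3  → R5 = 73 XOR 199 = 142 (0b10001110)
Final: R5 = 142

142


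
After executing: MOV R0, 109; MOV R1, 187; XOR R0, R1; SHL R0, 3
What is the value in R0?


Register state trace:
  MOV R0, 109  → R0 = 109 (0b01101101)
  MOV R1, 187  → R1 = 187 (0b10111011)
  XOR R0, R1  → R0 = 109 XOR 187 = 214 (0b11010110)
  SHL R0, 3  → R0 = 214 << 3 = 1712
Final: R0 = 1712

1712


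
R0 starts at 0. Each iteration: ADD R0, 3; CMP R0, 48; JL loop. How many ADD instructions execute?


Loop trace (R0 starts at 0, target 48, step 3):
  ADD #1: R0 = 0 + 3 = 3  → 3 < 48, loop
  ADD #2: R0 = 3 + 3 = 6  → 6 < 48, loop
  ADD #3: R0 = 6 + 3 = 9  → 9 < 48, loop
  ADD #4: R0 = 9 + 3 = 12  → 12 < 48, loop
  ADD #5: R0 = 12 + 3 = 15  → 15 < 48, loop
  ADD #6: R0 = 15 + 3 = 18  → 18 < 48, loop
  ADD #7: R0 = 18 + 3 = 21  → 21 < 48, loop
  ADD #8: R0 = 21 + 3 = 24  → 24 < 48, loop
  ADD #9: R0 = 24 + 3 = 27  → 27 < 48, loop
  ADD #10: R0 = 27 + 3 = 30  → 30 < 48, loop
  ADD #11: R0 = 30 + 3 = 33  → 33 < 48, loop
  ADD #12: R0 = 33 + 3 = 36  → 36 < 48, loop
  ADD #13: R0 = 36 + 3 = 39  → 39 < 48, loop
  ADD #14: R0 = 39 + 3 = 42  → 42 < 48, loop
  ADD #15: R0 = 42 + 3 = 45  → 45 < 48, loop
  ADD #16: R0 = 45 + 3 = 48  → 48 >= 48, exit
Total ADD instructions: 16

16


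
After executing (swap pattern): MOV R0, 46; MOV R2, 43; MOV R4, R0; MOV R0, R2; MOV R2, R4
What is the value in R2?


Register state trace (swap pattern):
  MOV R0, 46  → R0 = 46
  MOV R2, 43  → R2 = 43
  MOV R4, R0  → R4 = 46  (save R0)
  MOV R0, R2  → R0 = 43  (R0 gets R2's value)
  MOV R2, R4  → R2 = 46  (R2 gets saved value)
Final: R2 = 46

46


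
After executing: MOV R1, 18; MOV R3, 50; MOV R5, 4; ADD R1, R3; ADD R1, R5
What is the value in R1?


Register state trace:
  MOV R1, 18  → R1 = 18
  MOV R3, 50  → R3 = 50
  MOV R5, 4  → R5 = 4
  ADD R1, R3  → R1 = 18 + 50 = 68
  ADD R1, R5  → R1 = 68 + 4 = 72
Final: R1 = 72

72


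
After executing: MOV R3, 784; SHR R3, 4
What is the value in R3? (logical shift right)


Register state trace:
  MOV R3, 784  → R3 = 784
  SHR R3, 4  → R3 = 784 >> 4 = 784 // 2^4 = 49
Final: R3 = 49

49


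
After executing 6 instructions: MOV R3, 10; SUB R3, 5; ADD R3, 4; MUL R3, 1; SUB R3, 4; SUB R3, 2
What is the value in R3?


Register state trace:
  MOV R3, 10  → R3 = 10
  SUB R3, 5  → R3 = 10 - 5 = 5
  ADD R3, 4  → R3 = 5 + 4 = 9
  MUL R3, 1  → R3 = 9 * 1 = 9
  SUB R3, 4  → R3 = 9 - 4 = 5
  SUB R3, 2  → R3 = 5 - 2 = 3
Final: R3 = 3

3


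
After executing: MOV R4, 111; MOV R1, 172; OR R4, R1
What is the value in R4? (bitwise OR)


Register state trace:
  MOV R4, 111  → R4 = 111 (0b01101111)
  MOV R1, 172  → R1 = 172 (0b10101100)
  OR R4, R1   → R4 = 111 OR 172 = 239 (0b11101111)
Final: R4 = 239

239


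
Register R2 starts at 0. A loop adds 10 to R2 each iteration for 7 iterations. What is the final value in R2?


Starting value: R2 = 0
  Iter 1: R2 = 0 + 10 = 10
  Iter 2: R2 = 10 + 10 = 20
  Iter 3: R2 = 20 + 10 = 30
  Iter 4: R2 = 30 + 10 = 40
  Iter 5: R2 = 40 + 10 = 50
  Iter 6: R2 = 50 + 10 = 60
  Iter 7: R2 = 60 + 10 = 70
Final: R2 = 70

70


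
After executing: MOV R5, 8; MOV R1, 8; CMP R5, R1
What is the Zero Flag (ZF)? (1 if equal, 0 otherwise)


Register state trace:
  MOV R5, 8  → R5 = 8
  MOV R1, 8  → R1 = 8
  CMP R5, R1  → computes 8 - 8 = 0
  Result is zero, so values are equal
ZF = 1

1


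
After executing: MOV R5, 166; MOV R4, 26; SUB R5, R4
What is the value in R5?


Register state trace:
  MOV R5, 166  → R5 = 166
  MOV R4, 26  → R4 = 26
  SUB R5, R4  → R5 = 166 - 26 = 140
Final: R5 = 140

140


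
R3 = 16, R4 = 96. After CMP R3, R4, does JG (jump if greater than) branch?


Trace:
  R3 = 16, R4 = 96
  CMP R3, R4  → compares 16 vs 96
  JG checks: is 16 greater than 96?
  16 < 96, so condition is false
Branch taken: No

No


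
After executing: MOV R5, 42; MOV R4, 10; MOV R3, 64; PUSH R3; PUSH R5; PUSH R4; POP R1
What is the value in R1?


Stack trace (top is rightmost):
  MOV R5, 42  → R5 = 42
  MOV R4, 10  → R4 = 10
  MOV R3, 64  → R3 = 64
  PUSH R3  → stack: [64]
  PUSH R5  → stack: [64, 42]
  PUSH R4  → stack: [64, 42, 10]
  POP R1  → R1 = 10, stack: [64, 42]
Final: R1 = 10

10


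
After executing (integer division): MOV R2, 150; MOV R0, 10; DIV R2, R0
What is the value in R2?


Register state trace:
  MOV R2, 150  → R2 = 150
  MOV R0, 10  → R0 = 10
  DIV R2, R0  → R2 = 150 // 10 = 15
Final: R2 = 15

15


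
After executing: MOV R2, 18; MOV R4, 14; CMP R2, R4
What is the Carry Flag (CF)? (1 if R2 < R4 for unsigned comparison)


Register state trace:
  MOV R2, 18  → R2 = 18
  MOV R4, 14  → R4 = 14
  CMP R2, R4  → unsigned 18 - 14: no borrow
  18 >= 14, so CF = 0
CF = 0

0


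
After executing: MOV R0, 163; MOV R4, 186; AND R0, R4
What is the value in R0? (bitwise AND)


Register state trace:
  MOV R0, 163  → R0 = 163 (0b10100011)
  MOV R4, 186  → R4 = 186 (0b10111010)
  AND R0, R4  → R0 = 163 AND 186 = 162 (0b10100010)
Final: R0 = 162

162


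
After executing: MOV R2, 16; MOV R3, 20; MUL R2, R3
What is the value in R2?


Register state trace:
  MOV R2, 16  → R2 = 16
  MOV R3, 20  → R3 = 20
  MUL R2, R3  → R2 = 16 * 20 = 320
Final: R2 = 320

320


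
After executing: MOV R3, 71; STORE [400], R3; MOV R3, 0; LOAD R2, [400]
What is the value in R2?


Register and memory trace:
  MOV R3, 71  → R3 = 71
  STORE [400], R3  → mem[400] = 71
  MOV R3, 0  → R3 = 0
  LOAD R2, [400]  → R2 = mem[400] = 71
Final: R2 = 71

71


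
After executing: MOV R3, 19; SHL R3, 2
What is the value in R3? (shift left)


Register state trace:
  MOV R3, 19  → R3 = 19
  SHL R3, 2  → R3 = 19 << 2 = 19 * 2^2 = 76
Final: R3 = 76

76


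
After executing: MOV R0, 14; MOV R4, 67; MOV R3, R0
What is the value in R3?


Register state trace:
  MOV R0, 14  → R0 = 14
  MOV R4, 67  → R4 = 67
  MOV R3, R0  → R3 = 14
Final: R3 = 14

14


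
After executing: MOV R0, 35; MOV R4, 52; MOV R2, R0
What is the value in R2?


Register state trace:
  MOV R0, 35  → R0 = 35
  MOV R4, 52  → R4 = 52
  MOV R2, R0  → R2 = 35
Final: R2 = 35

35


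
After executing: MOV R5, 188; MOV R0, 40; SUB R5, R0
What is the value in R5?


Register state trace:
  MOV R5, 188  → R5 = 188
  MOV R0, 40  → R0 = 40
  SUB R5, R0  → R5 = 188 - 40 = 148
Final: R5 = 148

148


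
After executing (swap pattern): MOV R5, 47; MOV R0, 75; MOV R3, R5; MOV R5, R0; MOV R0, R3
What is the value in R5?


Register state trace (swap pattern):
  MOV R5, 47  → R5 = 47
  MOV R0, 75  → R0 = 75
  MOV R3, R5  → R3 = 47  (save R5)
  MOV R5, R0  → R5 = 75  (R5 gets R0's value)
  MOV R0, R3  → R0 = 47  (R0 gets saved value)
Final: R5 = 75

75
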